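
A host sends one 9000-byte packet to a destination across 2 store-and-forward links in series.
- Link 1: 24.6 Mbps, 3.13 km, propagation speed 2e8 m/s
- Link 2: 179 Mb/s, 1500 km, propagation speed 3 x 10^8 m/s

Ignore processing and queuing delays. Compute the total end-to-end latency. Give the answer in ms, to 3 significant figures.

L = 9000 × 8 = 72000 bits.
Transmission delays (L/R per hop): 2.92683, 0.402235 ms; sum = 3.32906 ms.
Propagation delays (d/s per hop): 0.01565, 5 ms; sum = 5.01565 ms.
End-to-end = 8.34 ms.

8.34 ms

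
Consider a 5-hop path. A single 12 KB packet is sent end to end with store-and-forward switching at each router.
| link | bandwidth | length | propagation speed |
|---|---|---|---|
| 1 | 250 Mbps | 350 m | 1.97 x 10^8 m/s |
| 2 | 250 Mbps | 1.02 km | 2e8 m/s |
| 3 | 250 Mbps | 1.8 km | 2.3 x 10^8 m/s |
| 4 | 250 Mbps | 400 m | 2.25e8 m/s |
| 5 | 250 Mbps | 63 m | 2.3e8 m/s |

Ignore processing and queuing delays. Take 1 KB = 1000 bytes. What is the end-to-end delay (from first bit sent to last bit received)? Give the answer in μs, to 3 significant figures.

L = 96000 bits.
Transmission delay per hop = L/R = 96000/250000000 = 384 μs; 5 hops → 1920 μs.
Propagation delays (d/s per hop): 1.77665, 5.1, 7.82609, 1.77778, 0.273913 μs; sum = 16.7544 μs.
End-to-end = 1940 μs.

1940 μs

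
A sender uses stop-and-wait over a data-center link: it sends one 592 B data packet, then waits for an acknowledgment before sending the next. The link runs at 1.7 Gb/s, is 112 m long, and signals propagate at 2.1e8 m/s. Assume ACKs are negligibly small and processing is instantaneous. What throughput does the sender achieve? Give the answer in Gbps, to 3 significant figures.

1.23 Gbps

t_tx = L/R = 4736/1700000000 = 2.78588e-06 s.
t_prop = 112/210000000 = 5.33333e-07 s; RTT = 1.06667e-06 s.
Cycle = t_tx + RTT = 3.85255e-06 s.
Throughput = L / cycle = 4736 / 3.85255e-06 = 1.23 Gbps.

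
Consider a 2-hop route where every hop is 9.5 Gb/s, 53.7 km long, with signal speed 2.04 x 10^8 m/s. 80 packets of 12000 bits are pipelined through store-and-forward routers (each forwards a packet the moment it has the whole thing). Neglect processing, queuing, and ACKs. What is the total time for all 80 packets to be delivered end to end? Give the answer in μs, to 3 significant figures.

629 μs

Per-hop transmission t_tx = L/R = 12000/9500000000 = 1.26316 μs.
Per-hop propagation t_prop = 53700/204000000 = 263.235 μs.
Pipeline fill: first packet needs 2·t_tx to clear all hops; remaining 79 packets each add one t_tx.
Total = (2+80-1)·t_tx + 2·t_prop = 81·1.26316 + 2·263.235 = 629 μs.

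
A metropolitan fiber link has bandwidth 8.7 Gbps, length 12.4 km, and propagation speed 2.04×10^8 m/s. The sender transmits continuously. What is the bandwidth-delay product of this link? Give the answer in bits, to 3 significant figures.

529000 bits

Propagation delay = 12400 / 204000000 = 6.07843e-05 s.
BDP = R × t_prop = 8700000000 × 6.07843e-05 = 528824 bits.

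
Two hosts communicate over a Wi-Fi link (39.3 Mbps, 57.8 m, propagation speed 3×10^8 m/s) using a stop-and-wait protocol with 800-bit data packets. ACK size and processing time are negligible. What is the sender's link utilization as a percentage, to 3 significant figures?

98.1 %

t_tx = L/R = 800/39300000 = 2.03562e-05 s.
t_prop = 57.8/300000000 = 1.92667e-07 s; RTT = 3.85333e-07 s.
Cycle = t_tx + RTT = 2.07416e-05 s.
Utilization = t_tx / cycle = 2.03562e-05/2.07416e-05 = 98.1 %.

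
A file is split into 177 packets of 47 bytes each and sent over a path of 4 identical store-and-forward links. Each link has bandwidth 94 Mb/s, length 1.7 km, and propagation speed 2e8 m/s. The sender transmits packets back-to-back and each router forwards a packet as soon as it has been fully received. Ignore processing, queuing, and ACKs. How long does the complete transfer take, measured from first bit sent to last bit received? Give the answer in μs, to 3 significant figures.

Per-hop transmission t_tx = L/R = 376/94000000 = 4 μs.
Per-hop propagation t_prop = 1700/200000000 = 8.5 μs.
Pipeline fill: first packet needs 4·t_tx to clear all hops; remaining 176 packets each add one t_tx.
Total = (4+177-1)·t_tx + 4·t_prop = 180·4 + 4·8.5 = 754 μs.

754 μs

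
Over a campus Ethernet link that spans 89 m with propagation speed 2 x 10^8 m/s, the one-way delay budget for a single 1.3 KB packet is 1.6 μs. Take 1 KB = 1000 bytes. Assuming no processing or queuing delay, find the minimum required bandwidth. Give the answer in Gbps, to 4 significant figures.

9.004 Gbps

L = 10400 bits.
Propagation delay = 89 / 200000000 = 0.445 μs.
Transmission budget = 1.6 − 0.445 = 1.155 μs.
R ≥ L / t_tx = 10400 bits / 1.155e-06 s = 9.004 Gbps.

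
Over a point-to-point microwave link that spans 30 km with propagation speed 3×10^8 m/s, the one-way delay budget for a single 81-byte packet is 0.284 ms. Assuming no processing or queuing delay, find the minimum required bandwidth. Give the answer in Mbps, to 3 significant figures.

L = 648 bits.
Propagation delay = 30000 / 300000000 = 0.1 ms.
Transmission budget = 0.284 − 0.1 = 0.184 ms.
R ≥ L / t_tx = 648 bits / 0.000184 s = 3.52 Mbps.

3.52 Mbps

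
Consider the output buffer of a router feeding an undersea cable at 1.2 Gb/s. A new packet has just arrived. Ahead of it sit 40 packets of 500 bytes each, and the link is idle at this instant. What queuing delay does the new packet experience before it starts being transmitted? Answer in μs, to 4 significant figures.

Each queued packet: L/R = 4000/1200000000 = 3.33333 μs.
40 queued → 133.333 μs.
Queuing delay = 133.3 μs.

133.3 μs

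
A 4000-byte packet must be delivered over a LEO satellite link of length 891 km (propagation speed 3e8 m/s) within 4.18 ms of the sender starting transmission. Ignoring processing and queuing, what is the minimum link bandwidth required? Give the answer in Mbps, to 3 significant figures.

26.4 Mbps

L = 32000 bits.
Propagation delay = 891000 / 300000000 = 2.97 ms.
Transmission budget = 4.18 − 2.97 = 1.21 ms.
R ≥ L / t_tx = 32000 bits / 0.00121 s = 26.4 Mbps.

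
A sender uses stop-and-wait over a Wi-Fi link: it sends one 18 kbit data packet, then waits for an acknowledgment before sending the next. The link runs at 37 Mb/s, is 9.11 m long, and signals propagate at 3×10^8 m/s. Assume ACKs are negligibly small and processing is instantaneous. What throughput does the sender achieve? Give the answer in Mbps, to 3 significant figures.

37.0 Mbps

t_tx = L/R = 18000/37000000 = 0.000486486 s.
t_prop = 9.11/300000000 = 3.03667e-08 s; RTT = 6.07333e-08 s.
Cycle = t_tx + RTT = 0.000486547 s.
Throughput = L / cycle = 18000 / 0.000486547 = 37.0 Mbps.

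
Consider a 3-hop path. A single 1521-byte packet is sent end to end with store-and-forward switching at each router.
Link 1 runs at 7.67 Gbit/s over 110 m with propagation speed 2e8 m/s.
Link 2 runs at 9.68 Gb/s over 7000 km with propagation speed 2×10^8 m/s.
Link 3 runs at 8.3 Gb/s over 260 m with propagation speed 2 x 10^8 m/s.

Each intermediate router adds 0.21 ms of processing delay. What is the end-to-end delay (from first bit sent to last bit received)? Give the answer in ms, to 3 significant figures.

L = 1521 × 8 = 12168 bits.
Transmission delays (L/R per hop): 0.00158644, 0.00125702, 0.00146602 ms; sum = 0.00430949 ms.
Propagation delays (d/s per hop): 0.00055, 35, 0.0013 ms; sum = 35.0019 ms.
Processing at 2 router(s): 2 × 0.21 ms = 0.42 ms.
End-to-end = 35.4 ms.

35.4 ms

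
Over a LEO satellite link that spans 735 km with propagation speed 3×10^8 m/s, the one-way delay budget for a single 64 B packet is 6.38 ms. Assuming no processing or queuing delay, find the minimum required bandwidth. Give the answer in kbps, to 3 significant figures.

L = 512 bits.
Propagation delay = 735000 / 300000000 = 2.45 ms.
Transmission budget = 6.38 − 2.45 = 3.93 ms.
R ≥ L / t_tx = 512 bits / 0.00393 s = 130 kbps.

130 kbps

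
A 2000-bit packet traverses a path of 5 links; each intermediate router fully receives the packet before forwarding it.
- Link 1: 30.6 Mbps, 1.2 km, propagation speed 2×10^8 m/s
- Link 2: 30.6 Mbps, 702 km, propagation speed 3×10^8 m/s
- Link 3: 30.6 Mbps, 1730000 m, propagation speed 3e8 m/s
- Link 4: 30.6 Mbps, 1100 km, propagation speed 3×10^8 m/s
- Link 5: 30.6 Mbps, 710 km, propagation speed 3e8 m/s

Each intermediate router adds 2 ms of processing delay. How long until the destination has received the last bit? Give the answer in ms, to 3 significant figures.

22.5 ms

Transmission delay per hop = L/R = 2000/30600000 = 0.0653595 ms; 5 hops → 0.326797 ms.
Propagation delays (d/s per hop): 0.006, 2.34, 5.76667, 3.66667, 2.36667 ms; sum = 14.146 ms.
Processing at 4 router(s): 4 × 2 ms = 8 ms.
End-to-end = 22.5 ms.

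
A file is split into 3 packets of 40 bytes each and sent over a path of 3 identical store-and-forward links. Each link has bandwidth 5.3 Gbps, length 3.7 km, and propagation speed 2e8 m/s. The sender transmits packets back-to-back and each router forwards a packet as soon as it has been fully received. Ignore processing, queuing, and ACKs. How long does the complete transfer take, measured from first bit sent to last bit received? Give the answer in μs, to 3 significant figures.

55.8 μs

Per-hop transmission t_tx = L/R = 320/5300000000 = 0.0603774 μs.
Per-hop propagation t_prop = 3700/200000000 = 18.5 μs.
Pipeline fill: first packet needs 3·t_tx to clear all hops; remaining 2 packets each add one t_tx.
Total = (3+3-1)·t_tx + 3·t_prop = 5·0.0603774 + 3·18.5 = 55.8 μs.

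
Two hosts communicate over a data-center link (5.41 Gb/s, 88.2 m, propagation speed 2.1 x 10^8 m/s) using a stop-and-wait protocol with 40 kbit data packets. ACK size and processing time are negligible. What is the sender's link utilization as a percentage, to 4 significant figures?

t_tx = L/R = 40000/5410000000 = 7.39372e-06 s.
t_prop = 88.2/210000000 = 4.2e-07 s; RTT = 8.4e-07 s.
Cycle = t_tx + RTT = 8.23372e-06 s.
Utilization = t_tx / cycle = 7.39372e-06/8.23372e-06 = 89.80 %.

89.80 %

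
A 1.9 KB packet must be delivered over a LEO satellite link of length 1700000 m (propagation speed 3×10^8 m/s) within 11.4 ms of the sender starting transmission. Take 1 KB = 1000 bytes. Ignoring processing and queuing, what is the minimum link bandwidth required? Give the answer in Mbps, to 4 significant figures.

L = 15200 bits.
Propagation delay = 1700000 / 300000000 = 5.66667 ms.
Transmission budget = 11.4 − 5.66667 = 5.73333 ms.
R ≥ L / t_tx = 15200 bits / 0.00573333 s = 2.651 Mbps.

2.651 Mbps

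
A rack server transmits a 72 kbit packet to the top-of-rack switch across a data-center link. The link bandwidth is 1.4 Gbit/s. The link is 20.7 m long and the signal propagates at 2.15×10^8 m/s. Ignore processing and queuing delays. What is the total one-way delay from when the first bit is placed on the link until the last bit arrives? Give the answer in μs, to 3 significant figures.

L = 72000 bits.
Transmission delay = L/R = 72000 / 1400000000 = 51.4286 μs.
Propagation delay = d/s = 20.7 m / 215000000 m/s = 0.0962791 μs.
Total = 51.5 μs.

51.5 μs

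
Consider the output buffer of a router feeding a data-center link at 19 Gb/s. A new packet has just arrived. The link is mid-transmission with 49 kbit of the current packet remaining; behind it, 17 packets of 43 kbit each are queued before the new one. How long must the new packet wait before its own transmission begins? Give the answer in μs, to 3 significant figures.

41.1 μs

Each queued packet: L/R = 43000/19000000000 = 2.26316 μs.
17 queued → 38.4737 μs.
Plus remaining 49000 bits of current packet: 2.57895 μs.
Queuing delay = 41.1 μs.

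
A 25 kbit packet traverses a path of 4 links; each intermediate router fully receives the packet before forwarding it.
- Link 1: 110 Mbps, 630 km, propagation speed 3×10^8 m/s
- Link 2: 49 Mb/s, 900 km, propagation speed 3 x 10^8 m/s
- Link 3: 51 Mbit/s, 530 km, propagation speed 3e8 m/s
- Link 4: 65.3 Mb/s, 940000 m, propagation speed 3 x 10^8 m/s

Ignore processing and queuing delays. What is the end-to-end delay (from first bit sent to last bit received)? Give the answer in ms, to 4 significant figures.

L = 25000 bits.
Transmission delays (L/R per hop): 0.227273, 0.510204, 0.490196, 0.382848 ms; sum = 1.61052 ms.
Propagation delays (d/s per hop): 2.1, 3, 1.76667, 3.13333 ms; sum = 10 ms.
End-to-end = 11.61 ms.

11.61 ms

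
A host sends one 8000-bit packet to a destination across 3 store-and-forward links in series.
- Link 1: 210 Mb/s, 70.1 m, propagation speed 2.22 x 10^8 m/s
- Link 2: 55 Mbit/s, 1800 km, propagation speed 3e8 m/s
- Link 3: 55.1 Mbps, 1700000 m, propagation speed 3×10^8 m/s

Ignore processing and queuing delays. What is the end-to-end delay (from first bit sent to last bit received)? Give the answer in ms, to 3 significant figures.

12.0 ms

Transmission delays (L/R per hop): 0.0380952, 0.145455, 0.145191 ms; sum = 0.32874 ms.
Propagation delays (d/s per hop): 0.000315766, 6, 5.66667 ms; sum = 11.667 ms.
End-to-end = 12.0 ms.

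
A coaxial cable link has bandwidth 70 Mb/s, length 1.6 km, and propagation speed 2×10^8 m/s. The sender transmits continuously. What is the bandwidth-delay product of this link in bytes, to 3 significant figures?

Propagation delay = 1600 / 200000000 = 8e-06 s.
BDP = R × t_prop = 70000000 × 8e-06 = 560 bits.
In bytes: 560/8 = 70.0 bytes.

70.0 bytes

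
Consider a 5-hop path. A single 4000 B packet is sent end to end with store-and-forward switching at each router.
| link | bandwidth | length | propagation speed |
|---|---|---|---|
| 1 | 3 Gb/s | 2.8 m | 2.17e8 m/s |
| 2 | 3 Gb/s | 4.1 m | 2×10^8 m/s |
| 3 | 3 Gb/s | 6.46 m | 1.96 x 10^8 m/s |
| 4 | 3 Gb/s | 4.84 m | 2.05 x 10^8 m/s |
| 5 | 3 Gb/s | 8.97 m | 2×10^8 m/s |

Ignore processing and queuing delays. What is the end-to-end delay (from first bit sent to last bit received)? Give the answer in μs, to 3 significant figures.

53.5 μs

L = 4000 × 8 = 32000 bits.
Transmission delay per hop = L/R = 32000/3000000000 = 10.6667 μs; 5 hops → 53.3333 μs.
Propagation delays (d/s per hop): 0.0129032, 0.0205, 0.0329592, 0.0236098, 0.04485 μs; sum = 0.134822 μs.
End-to-end = 53.5 μs.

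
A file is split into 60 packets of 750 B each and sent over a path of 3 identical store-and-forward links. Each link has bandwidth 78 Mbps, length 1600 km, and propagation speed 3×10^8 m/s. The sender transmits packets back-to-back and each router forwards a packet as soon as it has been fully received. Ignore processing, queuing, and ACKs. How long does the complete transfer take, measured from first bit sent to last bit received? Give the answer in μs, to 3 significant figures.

20800 μs

Per-hop transmission t_tx = L/R = 6000/78000000 = 76.9231 μs.
Per-hop propagation t_prop = 1600000/300000000 = 5333.33 μs.
Pipeline fill: first packet needs 3·t_tx to clear all hops; remaining 59 packets each add one t_tx.
Total = (3+60-1)·t_tx + 3·t_prop = 62·76.9231 + 3·5333.33 = 20800 μs.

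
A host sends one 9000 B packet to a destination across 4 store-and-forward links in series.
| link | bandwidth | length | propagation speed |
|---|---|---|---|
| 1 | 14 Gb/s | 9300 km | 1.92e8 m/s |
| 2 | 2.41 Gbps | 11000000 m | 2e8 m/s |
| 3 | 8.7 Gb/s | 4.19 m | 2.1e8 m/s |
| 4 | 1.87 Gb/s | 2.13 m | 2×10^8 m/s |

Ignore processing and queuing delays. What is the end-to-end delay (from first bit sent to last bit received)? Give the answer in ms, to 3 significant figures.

L = 9000 × 8 = 72000 bits.
Transmission delays (L/R per hop): 0.00514286, 0.0298755, 0.00827586, 0.0385027 ms; sum = 0.0817969 ms.
Propagation delays (d/s per hop): 48.4375, 55, 1.99524e-05, 1.065e-05 ms; sum = 103.438 ms.
End-to-end = 104 ms.

104 ms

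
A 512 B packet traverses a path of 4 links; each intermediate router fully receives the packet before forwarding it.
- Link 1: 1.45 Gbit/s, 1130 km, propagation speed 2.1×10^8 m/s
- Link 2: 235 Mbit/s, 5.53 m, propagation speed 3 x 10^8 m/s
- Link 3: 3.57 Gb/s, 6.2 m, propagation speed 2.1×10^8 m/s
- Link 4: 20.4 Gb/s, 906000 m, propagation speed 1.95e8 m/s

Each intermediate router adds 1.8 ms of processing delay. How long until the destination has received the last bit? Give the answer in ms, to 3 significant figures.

L = 512 × 8 = 4096 bits.
Transmission delays (L/R per hop): 0.00282483, 0.0174298, 0.00114734, 0.000200784 ms; sum = 0.0216027 ms.
Propagation delays (d/s per hop): 5.38095, 1.84333e-05, 2.95238e-05, 4.64615 ms; sum = 10.0272 ms.
Processing at 3 router(s): 3 × 1.8 ms = 5.4 ms.
End-to-end = 15.4 ms.

15.4 ms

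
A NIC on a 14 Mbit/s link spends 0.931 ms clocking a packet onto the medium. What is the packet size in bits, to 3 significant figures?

13000 bits

L = R × t_tx = 14000000 b/s × 0.000931 s = 13034 bits.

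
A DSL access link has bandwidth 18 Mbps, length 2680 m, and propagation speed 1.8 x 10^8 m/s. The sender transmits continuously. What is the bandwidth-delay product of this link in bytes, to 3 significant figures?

33.5 bytes

Propagation delay = 2680 / 180000000 = 1.48889e-05 s.
BDP = R × t_prop = 18000000 × 1.48889e-05 = 268 bits.
In bytes: 268/8 = 33.5 bytes.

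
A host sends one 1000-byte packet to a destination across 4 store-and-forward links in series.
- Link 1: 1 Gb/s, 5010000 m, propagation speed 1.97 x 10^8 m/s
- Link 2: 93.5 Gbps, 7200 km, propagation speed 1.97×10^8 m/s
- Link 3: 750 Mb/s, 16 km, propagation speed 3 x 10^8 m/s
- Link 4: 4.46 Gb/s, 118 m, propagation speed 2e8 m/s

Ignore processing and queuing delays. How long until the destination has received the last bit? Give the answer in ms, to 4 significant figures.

L = 1000 × 8 = 8000 bits.
Transmission delays (L/R per hop): 0.008, 8.55615e-05, 0.0106667, 0.00179372 ms; sum = 0.020546 ms.
Propagation delays (d/s per hop): 25.4315, 36.5482, 0.0533333, 0.00059 ms; sum = 62.0336 ms.
End-to-end = 62.05 ms.

62.05 ms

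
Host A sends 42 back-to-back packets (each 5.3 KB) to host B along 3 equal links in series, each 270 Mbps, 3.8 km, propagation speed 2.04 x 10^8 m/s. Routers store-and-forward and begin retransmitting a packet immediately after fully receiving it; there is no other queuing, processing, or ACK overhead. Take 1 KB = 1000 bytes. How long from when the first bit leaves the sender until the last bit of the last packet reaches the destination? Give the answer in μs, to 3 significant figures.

Per-hop transmission t_tx = L/R = 42400/270000000 = 157.037 μs.
Per-hop propagation t_prop = 3800/204000000 = 18.6275 μs.
Pipeline fill: first packet needs 3·t_tx to clear all hops; remaining 41 packets each add one t_tx.
Total = (3+42-1)·t_tx + 3·t_prop = 44·157.037 + 3·18.6275 = 6970 μs.

6970 μs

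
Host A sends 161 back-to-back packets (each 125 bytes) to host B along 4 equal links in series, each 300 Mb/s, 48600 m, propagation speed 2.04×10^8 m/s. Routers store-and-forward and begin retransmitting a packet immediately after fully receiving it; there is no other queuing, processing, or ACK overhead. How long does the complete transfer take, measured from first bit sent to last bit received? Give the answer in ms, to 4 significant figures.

Per-hop transmission t_tx = L/R = 1000/300000000 = 0.00333333 ms.
Per-hop propagation t_prop = 48600/204000000 = 0.238235 ms.
Pipeline fill: first packet needs 4·t_tx to clear all hops; remaining 160 packets each add one t_tx.
Total = (4+161-1)·t_tx + 4·t_prop = 164·0.00333333 + 4·0.238235 = 1.500 ms.

1.500 ms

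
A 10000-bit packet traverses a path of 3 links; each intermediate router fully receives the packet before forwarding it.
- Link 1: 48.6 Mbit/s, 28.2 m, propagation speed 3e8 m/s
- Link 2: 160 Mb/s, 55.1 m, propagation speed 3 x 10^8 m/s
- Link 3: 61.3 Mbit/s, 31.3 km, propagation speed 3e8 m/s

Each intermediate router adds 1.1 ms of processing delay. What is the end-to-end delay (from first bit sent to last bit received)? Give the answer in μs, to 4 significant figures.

2736 μs

Transmission delays (L/R per hop): 205.761, 62.5, 163.132 μs; sum = 431.393 μs.
Propagation delays (d/s per hop): 0.094, 0.183667, 104.333 μs; sum = 104.611 μs.
Processing at 2 router(s): 2 × 1.1 ms = 2200 μs.
End-to-end = 2736 μs.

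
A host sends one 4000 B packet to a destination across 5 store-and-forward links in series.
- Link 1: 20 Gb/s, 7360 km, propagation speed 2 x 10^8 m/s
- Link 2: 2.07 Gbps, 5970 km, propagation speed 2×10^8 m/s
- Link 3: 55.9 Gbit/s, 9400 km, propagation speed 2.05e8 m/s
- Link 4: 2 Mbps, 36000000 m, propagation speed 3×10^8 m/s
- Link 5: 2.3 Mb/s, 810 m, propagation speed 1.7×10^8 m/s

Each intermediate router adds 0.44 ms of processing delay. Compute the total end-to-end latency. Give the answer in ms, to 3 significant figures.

264 ms

L = 4000 × 8 = 32000 bits.
Transmission delays (L/R per hop): 0.0016, 0.0154589, 0.000572451, 16, 13.913 ms; sum = 29.9307 ms.
Propagation delays (d/s per hop): 36.8, 29.85, 45.8537, 120, 0.00476471 ms; sum = 232.508 ms.
Processing at 4 router(s): 4 × 0.44 ms = 1.76 ms.
End-to-end = 264 ms.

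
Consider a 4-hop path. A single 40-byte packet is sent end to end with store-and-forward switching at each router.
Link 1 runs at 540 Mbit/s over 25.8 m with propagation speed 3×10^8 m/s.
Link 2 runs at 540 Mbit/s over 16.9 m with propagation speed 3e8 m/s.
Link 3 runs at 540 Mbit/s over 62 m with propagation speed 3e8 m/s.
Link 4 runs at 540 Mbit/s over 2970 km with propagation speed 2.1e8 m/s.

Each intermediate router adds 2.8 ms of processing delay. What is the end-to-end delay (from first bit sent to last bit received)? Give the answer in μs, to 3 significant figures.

L = 40 × 8 = 320 bits.
Transmission delay per hop = L/R = 320/540000000 = 0.592593 μs; 4 hops → 2.37037 μs.
Propagation delays (d/s per hop): 0.086, 0.0563333, 0.206667, 14142.9 μs; sum = 14143.2 μs.
Processing at 3 router(s): 3 × 2.8 ms = 8400 μs.
End-to-end = 22500 μs.

22500 μs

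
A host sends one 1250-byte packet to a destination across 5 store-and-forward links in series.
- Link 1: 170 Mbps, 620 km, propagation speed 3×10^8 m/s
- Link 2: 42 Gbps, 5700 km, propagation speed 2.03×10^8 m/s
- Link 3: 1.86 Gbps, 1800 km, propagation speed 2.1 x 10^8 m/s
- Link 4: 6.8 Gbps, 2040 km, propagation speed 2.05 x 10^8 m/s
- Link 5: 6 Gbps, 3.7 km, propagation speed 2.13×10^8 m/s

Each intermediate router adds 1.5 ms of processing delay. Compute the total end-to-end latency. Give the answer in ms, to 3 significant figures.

54.8 ms

L = 1250 × 8 = 10000 bits.
Transmission delays (L/R per hop): 0.0588235, 0.000238095, 0.00537634, 0.00147059, 0.00166667 ms; sum = 0.0675752 ms.
Propagation delays (d/s per hop): 2.06667, 28.0788, 8.57143, 9.95122, 0.0173709 ms; sum = 48.6855 ms.
Processing at 4 router(s): 4 × 1.5 ms = 6 ms.
End-to-end = 54.8 ms.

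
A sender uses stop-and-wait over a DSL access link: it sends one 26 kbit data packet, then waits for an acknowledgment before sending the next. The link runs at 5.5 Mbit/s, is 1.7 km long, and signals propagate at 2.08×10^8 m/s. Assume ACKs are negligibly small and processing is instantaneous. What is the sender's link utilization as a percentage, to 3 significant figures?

t_tx = L/R = 26000/5500000 = 0.00472727 s.
t_prop = 1700/208000000 = 8.17308e-06 s; RTT = 1.63462e-05 s.
Cycle = t_tx + RTT = 0.00474362 s.
Utilization = t_tx / cycle = 0.00472727/0.00474362 = 99.7 %.

99.7 %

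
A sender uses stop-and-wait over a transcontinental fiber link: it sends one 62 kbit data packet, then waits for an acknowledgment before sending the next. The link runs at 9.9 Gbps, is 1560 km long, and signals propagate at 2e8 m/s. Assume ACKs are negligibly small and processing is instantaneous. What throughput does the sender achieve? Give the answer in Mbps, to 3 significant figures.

3.97 Mbps

t_tx = L/R = 62000/9900000000 = 6.26263e-06 s.
t_prop = 1560000/200000000 = 0.0078 s; RTT = 0.0156 s.
Cycle = t_tx + RTT = 0.0156063 s.
Throughput = L / cycle = 62000 / 0.0156063 = 3.97 Mbps.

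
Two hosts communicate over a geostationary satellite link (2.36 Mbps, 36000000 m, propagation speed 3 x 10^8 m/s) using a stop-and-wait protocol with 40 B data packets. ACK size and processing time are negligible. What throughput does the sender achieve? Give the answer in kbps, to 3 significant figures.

t_tx = L/R = 320/2360000 = 0.000135593 s.
t_prop = 36000000/300000000 = 0.12 s; RTT = 0.24 s.
Cycle = t_tx + RTT = 0.240136 s.
Throughput = L / cycle = 320 / 0.240136 = 1.33 kbps.

1.33 kbps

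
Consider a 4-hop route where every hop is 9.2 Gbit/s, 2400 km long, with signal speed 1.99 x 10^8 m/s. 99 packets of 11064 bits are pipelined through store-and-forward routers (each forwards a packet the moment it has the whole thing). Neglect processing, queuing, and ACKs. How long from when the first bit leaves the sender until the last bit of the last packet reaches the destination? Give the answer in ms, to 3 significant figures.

48.4 ms

Per-hop transmission t_tx = L/R = 11064/9200000000 = 0.00120261 ms.
Per-hop propagation t_prop = 2400000/199000000 = 12.0603 ms.
Pipeline fill: first packet needs 4·t_tx to clear all hops; remaining 98 packets each add one t_tx.
Total = (4+99-1)·t_tx + 4·t_prop = 102·0.00120261 + 4·12.0603 = 48.4 ms.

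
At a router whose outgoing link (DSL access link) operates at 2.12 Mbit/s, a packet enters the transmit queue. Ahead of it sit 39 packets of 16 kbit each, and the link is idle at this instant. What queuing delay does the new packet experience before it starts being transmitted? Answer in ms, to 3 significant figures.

Each queued packet: L/R = 16000/2120000 = 7.54717 ms.
39 queued → 294.34 ms.
Queuing delay = 294 ms.

294 ms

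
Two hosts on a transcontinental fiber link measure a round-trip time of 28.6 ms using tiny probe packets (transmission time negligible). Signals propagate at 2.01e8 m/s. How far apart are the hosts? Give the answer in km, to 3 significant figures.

One-way propagation = RTT/2 = 14.3 ms.
d = s × t = 2.01e+08 × 0.0143 = 2870 km.

2870 km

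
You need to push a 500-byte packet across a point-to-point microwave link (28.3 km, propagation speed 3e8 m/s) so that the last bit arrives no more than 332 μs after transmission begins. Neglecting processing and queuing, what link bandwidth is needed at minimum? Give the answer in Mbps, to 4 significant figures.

L = 4000 bits.
Propagation delay = 28300 / 300000000 = 94.3333 μs.
Transmission budget = 332 − 94.3333 = 237.667 μs.
R ≥ L / t_tx = 4000 bits / 0.000237667 s = 16.83 Mbps.

16.83 Mbps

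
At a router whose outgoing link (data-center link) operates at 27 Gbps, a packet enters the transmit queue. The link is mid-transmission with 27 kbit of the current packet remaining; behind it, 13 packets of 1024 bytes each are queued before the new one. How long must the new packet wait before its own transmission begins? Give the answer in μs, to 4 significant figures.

4.944 μs

Each queued packet: L/R = 8192/27000000000 = 0.303407 μs.
13 queued → 3.9443 μs.
Plus remaining 27000 bits of current packet: 1 μs.
Queuing delay = 4.944 μs.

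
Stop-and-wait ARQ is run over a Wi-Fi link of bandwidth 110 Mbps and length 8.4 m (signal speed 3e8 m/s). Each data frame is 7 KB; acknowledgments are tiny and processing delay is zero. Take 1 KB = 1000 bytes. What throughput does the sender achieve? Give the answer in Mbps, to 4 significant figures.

110.0 Mbps

t_tx = L/R = 56000/110000000 = 0.000509091 s.
t_prop = 8.4/300000000 = 2.8e-08 s; RTT = 5.6e-08 s.
Cycle = t_tx + RTT = 0.000509147 s.
Throughput = L / cycle = 56000 / 0.000509147 = 110.0 Mbps.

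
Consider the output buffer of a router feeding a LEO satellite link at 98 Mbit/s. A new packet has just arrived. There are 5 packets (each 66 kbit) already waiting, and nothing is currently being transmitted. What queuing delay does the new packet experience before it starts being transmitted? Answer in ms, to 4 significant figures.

3.367 ms

Each queued packet: L/R = 66000/98000000 = 0.673469 ms.
5 queued → 3.36735 ms.
Queuing delay = 3.367 ms.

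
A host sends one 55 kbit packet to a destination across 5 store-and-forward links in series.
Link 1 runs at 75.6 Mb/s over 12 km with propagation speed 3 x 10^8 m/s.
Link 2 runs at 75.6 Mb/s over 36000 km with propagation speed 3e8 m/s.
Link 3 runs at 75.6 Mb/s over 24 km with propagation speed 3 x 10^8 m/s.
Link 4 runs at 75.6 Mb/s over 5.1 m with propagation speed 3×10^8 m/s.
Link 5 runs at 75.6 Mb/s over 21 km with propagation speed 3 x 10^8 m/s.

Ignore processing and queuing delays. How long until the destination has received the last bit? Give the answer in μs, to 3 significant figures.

L = 55000 bits.
Transmission delay per hop = L/R = 55000/75600000 = 727.513 μs; 5 hops → 3637.57 μs.
Propagation delays (d/s per hop): 40, 120000, 80, 0.017, 70 μs; sum = 120190 μs.
End-to-end = 124000 μs.

124000 μs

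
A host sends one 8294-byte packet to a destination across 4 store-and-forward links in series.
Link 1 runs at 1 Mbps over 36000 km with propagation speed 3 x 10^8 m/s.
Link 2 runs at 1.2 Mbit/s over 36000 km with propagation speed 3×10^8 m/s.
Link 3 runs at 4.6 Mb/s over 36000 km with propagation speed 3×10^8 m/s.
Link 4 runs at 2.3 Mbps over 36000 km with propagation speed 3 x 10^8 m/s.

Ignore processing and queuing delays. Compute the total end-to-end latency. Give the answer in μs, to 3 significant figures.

645000 μs

L = 8294 × 8 = 66352 bits.
Transmission delays (L/R per hop): 66352, 55293.3, 14424.3, 28848.7 μs; sum = 164918 μs.
Propagation delays (d/s per hop): 120000, 120000, 120000, 120000 μs; sum = 480000 μs.
End-to-end = 645000 μs.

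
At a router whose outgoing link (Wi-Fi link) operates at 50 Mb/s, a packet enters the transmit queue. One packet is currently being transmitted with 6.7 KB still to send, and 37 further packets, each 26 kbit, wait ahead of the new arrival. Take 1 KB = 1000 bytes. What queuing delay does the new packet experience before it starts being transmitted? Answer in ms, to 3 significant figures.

20.3 ms

Each queued packet: L/R = 26000/50000000 = 0.52 ms.
37 queued → 19.24 ms.
Plus remaining 53600 bits of current packet: 1.072 ms.
Queuing delay = 20.3 ms.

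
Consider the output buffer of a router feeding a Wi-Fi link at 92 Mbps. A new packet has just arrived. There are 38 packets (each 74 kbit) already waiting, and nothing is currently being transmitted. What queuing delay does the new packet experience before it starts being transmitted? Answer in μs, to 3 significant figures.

30600 μs

Each queued packet: L/R = 74000/92000000 = 804.348 μs.
38 queued → 30565.2 μs.
Queuing delay = 30600 μs.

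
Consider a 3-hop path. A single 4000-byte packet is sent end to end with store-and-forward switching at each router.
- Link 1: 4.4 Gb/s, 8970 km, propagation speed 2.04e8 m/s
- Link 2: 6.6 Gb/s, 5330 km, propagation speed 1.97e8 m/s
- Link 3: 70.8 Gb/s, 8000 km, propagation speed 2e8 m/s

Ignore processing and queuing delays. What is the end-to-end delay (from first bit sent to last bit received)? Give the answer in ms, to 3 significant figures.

L = 4000 × 8 = 32000 bits.
Transmission delays (L/R per hop): 0.00727273, 0.00484848, 0.000451977 ms; sum = 0.0125732 ms.
Propagation delays (d/s per hop): 43.9706, 27.0558, 40 ms; sum = 111.026 ms.
End-to-end = 111 ms.

111 ms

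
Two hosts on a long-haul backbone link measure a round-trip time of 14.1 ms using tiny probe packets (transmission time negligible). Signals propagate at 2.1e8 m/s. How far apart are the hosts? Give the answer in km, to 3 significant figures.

1480 km

One-way propagation = RTT/2 = 7.05 ms.
d = s × t = 210000000 × 0.00705 = 1480 km.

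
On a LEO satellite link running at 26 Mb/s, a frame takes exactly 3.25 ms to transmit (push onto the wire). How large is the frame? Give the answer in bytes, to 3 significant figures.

L = R × t_tx = 26000000 b/s × 0.00325 s = 84500 bits.
In bytes: 84500 / 8 = 10600 bytes.

10600 bytes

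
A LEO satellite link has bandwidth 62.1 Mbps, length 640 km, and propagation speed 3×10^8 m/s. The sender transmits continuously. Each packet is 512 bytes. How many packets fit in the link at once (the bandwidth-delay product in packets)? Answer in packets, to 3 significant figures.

32.3 packets

Propagation delay = 640000 / 300000000 = 0.00213333 s.
BDP = R × t_prop = 62100000 × 0.00213333 = 132480 bits.
In packets of 4096 bits: 32.3 packets.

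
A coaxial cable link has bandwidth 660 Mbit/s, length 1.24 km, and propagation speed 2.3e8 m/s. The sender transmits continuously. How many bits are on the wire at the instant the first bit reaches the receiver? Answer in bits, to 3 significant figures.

Propagation delay = 1240 / 2.3e+08 = 5.3913e-06 s.
BDP = R × t_prop = 660000000 × 5.3913e-06 = 3558.26 bits.

3560 bits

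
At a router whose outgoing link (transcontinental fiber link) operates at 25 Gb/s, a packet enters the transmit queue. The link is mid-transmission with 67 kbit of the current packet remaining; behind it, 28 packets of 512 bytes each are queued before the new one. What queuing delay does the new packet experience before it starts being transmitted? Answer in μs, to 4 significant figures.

Each queued packet: L/R = 4096/25000000000 = 0.16384 μs.
28 queued → 4.58752 μs.
Plus remaining 67000 bits of current packet: 2.68 μs.
Queuing delay = 7.268 μs.

7.268 μs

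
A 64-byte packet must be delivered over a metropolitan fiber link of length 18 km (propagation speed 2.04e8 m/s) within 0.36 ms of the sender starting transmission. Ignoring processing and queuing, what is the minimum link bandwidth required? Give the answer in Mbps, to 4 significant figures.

L = 512 bits.
Propagation delay = 18000 / 204000000 = 0.0882353 ms.
Transmission budget = 0.36 − 0.0882353 = 0.271765 ms.
R ≥ L / t_tx = 512 bits / 0.000271765 s = 1.884 Mbps.

1.884 Mbps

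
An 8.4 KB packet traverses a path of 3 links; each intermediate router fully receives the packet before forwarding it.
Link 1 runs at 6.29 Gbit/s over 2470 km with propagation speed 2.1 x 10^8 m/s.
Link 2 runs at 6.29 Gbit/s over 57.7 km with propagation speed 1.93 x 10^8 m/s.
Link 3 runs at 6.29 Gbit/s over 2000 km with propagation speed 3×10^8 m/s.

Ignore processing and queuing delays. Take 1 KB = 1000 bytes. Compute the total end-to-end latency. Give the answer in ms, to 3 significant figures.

L = 67200 bits.
Transmission delay per hop = L/R = 67200/6290000000 = 0.0106836 ms; 3 hops → 0.0320509 ms.
Propagation delays (d/s per hop): 11.7619, 0.298964, 6.66667 ms; sum = 18.7275 ms.
End-to-end = 18.8 ms.

18.8 ms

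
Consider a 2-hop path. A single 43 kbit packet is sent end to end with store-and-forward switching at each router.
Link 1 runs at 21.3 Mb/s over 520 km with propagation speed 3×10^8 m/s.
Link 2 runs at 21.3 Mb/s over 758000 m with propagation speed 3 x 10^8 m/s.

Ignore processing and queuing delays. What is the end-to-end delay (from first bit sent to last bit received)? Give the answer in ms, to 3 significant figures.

8.30 ms

L = 43000 bits.
Transmission delay per hop = L/R = 43000/21300000 = 2.01878 ms; 2 hops → 4.03756 ms.
Propagation delays (d/s per hop): 1.73333, 2.52667 ms; sum = 4.26 ms.
End-to-end = 8.30 ms.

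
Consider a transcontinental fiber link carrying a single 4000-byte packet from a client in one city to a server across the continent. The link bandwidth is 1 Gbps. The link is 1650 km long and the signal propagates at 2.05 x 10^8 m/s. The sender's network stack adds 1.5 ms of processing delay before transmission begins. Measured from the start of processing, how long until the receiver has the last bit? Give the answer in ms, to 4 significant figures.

L = 4000 × 8 = 32000 bits.
Transmission delay = L/R = 32000 / 1000000000 = 0.032 ms.
Propagation delay = d/s = 1650000 m / 2.05e+08 m/s = 8.04878 ms.
Plus processing delay 1.5 ms = 1.5 ms.
Total = 9.581 ms.

9.581 ms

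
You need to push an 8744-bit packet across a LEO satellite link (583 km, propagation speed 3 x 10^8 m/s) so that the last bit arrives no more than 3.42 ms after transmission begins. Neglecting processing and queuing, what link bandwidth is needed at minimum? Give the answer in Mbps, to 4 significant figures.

5.921 Mbps

Propagation delay = 583000 / 300000000 = 1.94333 ms.
Transmission budget = 3.42 − 1.94333 = 1.47667 ms.
R ≥ L / t_tx = 8744 bits / 0.00147667 s = 5.921 Mbps.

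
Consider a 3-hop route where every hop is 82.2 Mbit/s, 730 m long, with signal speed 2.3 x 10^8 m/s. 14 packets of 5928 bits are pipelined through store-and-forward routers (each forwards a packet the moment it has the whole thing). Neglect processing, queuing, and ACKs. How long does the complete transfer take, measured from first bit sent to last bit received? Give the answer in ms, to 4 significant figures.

Per-hop transmission t_tx = L/R = 5928/82200000 = 0.0721168 ms.
Per-hop propagation t_prop = 730/2.3e+08 = 0.00317391 ms.
Pipeline fill: first packet needs 3·t_tx to clear all hops; remaining 13 packets each add one t_tx.
Total = (3+14-1)·t_tx + 3·t_prop = 16·0.0721168 + 3·0.00317391 = 1.163 ms.

1.163 ms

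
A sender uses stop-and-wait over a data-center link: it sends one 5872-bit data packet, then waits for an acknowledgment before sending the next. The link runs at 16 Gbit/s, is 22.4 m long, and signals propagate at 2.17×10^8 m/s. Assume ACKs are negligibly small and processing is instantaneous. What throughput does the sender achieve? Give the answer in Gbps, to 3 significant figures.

t_tx = L/R = 5872/16000000000 = 3.67e-07 s.
t_prop = 22.4/217000000 = 1.03226e-07 s; RTT = 2.06452e-07 s.
Cycle = t_tx + RTT = 5.73452e-07 s.
Throughput = L / cycle = 5872 / 5.73452e-07 = 10.2 Gbps.

10.2 Gbps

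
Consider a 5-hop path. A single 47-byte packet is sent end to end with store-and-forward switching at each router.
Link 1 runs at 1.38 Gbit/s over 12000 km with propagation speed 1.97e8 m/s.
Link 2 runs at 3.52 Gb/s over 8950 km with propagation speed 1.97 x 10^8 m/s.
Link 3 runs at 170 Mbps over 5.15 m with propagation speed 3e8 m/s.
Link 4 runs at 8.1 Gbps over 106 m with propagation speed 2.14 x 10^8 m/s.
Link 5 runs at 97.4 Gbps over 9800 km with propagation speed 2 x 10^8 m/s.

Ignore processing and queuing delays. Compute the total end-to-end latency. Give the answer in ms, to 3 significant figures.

L = 47 × 8 = 376 bits.
Transmission delays (L/R per hop): 0.000272464, 0.000106818, 0.00221176, 4.64198e-05, 3.86037e-06 ms; sum = 0.00264133 ms.
Propagation delays (d/s per hop): 60.9137, 45.4315, 1.71667e-05, 0.000495327, 49 ms; sum = 155.346 ms.
End-to-end = 155 ms.

155 ms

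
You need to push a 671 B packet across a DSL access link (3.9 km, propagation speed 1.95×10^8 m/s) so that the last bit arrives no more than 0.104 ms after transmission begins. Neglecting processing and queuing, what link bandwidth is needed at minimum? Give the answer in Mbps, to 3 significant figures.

63.9 Mbps

L = 5368 bits.
Propagation delay = 3900 / 195000000 = 0.02 ms.
Transmission budget = 0.104 − 0.02 = 0.084 ms.
R ≥ L / t_tx = 5368 bits / 8.4e-05 s = 63.9 Mbps.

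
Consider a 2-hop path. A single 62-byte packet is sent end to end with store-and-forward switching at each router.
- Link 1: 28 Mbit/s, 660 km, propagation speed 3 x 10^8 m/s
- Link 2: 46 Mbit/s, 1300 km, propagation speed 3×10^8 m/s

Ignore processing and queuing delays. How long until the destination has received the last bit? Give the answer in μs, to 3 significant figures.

L = 62 × 8 = 496 bits.
Transmission delays (L/R per hop): 17.7143, 10.7826 μs; sum = 28.4969 μs.
Propagation delays (d/s per hop): 2200, 4333.33 μs; sum = 6533.33 μs.
End-to-end = 6560 μs.

6560 μs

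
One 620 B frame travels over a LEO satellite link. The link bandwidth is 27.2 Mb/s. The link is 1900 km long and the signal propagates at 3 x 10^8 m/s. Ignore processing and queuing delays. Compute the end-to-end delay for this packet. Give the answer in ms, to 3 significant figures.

L = 620 × 8 = 4960 bits.
Transmission delay = L/R = 4960 / 27200000 = 0.182353 ms.
Propagation delay = d/s = 1900000 m / 300000000 m/s = 6.33333 ms.
Total = 6.52 ms.

6.52 ms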